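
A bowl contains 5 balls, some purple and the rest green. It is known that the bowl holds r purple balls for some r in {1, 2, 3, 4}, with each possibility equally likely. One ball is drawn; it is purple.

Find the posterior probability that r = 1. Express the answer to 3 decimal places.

The likelihood of this draw under each hypothesis: P(data | r = 1) = (1/5) = 1/5; P(data | r = 2) = (2/5) = 2/5; P(data | r = 3) = (3/5) = 3/5; P(data | r = 4) = (4/5) = 4/5.
Weighting by the prior gives 1/4 · 1/5 = 1/20, 1/4 · 2/5 = 1/10, 1/4 · 3/5 = 3/20, 1/4 · 4/5 = 1/5; these sum to 1/2.
So P(r = 1 | data) = (1/20) / (1/2) = 1/10.

0.100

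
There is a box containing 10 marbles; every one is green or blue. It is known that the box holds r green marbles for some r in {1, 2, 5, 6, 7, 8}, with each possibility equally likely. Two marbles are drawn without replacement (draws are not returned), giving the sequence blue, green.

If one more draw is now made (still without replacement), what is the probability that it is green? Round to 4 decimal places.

Compute the likelihood of the observed sequence for each case: P(data | r = 1) = (9/10)(1/9) = 1/10; P(data | r = 2) = (8/10)(2/9) = 8/45; P(data | r = 5) = (5/10)(5/9) = 5/18; P(data | r = 6) = (4/10)(6/9) = 4/15; P(data | r = 7) = (3/10)(7/9) = 7/30; P(data | r = 8) = (2/10)(8/9) = 8/45.
The prior-weighted likelihoods are 1/6 · 1/10 = 1/60, 1/6 · 8/45 = 4/135, 1/6 · 5/18 = 5/108, 1/6 · 4/15 = 2/45, 1/6 · 7/30 = 7/180, 1/6 · 8/45 = 4/135; these sum to 37/180.
Dividing through by the total gives posterior P(r = 1 | data) = 3/37, P(r = 2 | data) = 16/111, P(r = 5 | data) = 25/111, P(r = 6 | data) = 8/37, P(r = 7 | data) = 7/37, P(r = 8 | data) = 16/111.
So P(green next | data) = Σ P(green next | H) P(H | data) = (0)(3/37) + (1/8)(16/111) + (1/2)(25/111) + (5/8)(8/37) + (3/4)(7/37) + (7/8)(16/111) = 79/148.

0.5338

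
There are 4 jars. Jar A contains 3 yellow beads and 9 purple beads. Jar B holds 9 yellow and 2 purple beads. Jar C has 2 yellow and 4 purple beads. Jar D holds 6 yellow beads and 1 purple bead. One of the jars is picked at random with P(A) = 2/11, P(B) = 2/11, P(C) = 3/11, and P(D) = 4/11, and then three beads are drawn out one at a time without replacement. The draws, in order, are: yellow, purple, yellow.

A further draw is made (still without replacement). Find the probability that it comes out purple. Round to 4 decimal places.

Compute the likelihood of the observed sequence for each case: P(data | jar A) = (3/12)(9/11)(2/10) = 0.040909; P(data | jar B) = (9/11)(2/10)(8/9) = 0.14545; P(data | jar C) = (2/6)(4/5)(1/4) = 0.066667; P(data | jar D) = (6/7)(1/6)(5/5) = 0.14286.
Multiplying each by its prior: 2/11 · 0.040909 = 0.007438, 2/11 · 0.14545 = 0.026446, 3/11 · 0.066667 = 0.018182, 4/11 · 0.14286 = 0.051948; with total 0.10401.
The posterior is then P(jar A | data) = 0.07151, P(jar B | data) = 0.25426, P(jar C | data) = 0.1748, P(jar D | data) = 0.49943.
So P(purple next | data) = Σ P(purple next | H) P(H | data) = (8/9)(0.07151) + (1/8)(0.25426) + (1)(0.1748) + (0)(0.49943) = 0.27015.

0.2701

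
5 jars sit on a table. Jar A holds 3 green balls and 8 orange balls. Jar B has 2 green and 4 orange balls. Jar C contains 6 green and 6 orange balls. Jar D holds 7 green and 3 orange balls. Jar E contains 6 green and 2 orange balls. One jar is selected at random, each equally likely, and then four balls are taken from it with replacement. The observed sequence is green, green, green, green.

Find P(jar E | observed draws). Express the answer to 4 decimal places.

Compute the likelihood of the observed sequence for each case: P(data | jar A) = (3/11)(3/11)(3/11)(3/11) = 0.0055324; P(data | jar B) = (2/6)(2/6)(2/6)(2/6) = 0.012346; P(data | jar C) = (6/12)(6/12)(6/12)(6/12) = 0.0625; P(data | jar D) = (7/10)(7/10)(7/10)(7/10) = 0.2401; P(data | jar E) = (6/8)(6/8)(6/8)(6/8) = 0.31641.
Weighting by the prior gives 1/5 · 0.0055324 = 0.0011065, 1/5 · 0.012346 = 0.0024691, 1/5 · 0.0625 = 0.0125, 1/5 · 0.2401 = 0.04802, 1/5 · 0.31641 = 0.063281; these sum to 0.12738.
Hence P(jar E | data) = (0.063281) / (0.12738) = 0.4968.

0.4968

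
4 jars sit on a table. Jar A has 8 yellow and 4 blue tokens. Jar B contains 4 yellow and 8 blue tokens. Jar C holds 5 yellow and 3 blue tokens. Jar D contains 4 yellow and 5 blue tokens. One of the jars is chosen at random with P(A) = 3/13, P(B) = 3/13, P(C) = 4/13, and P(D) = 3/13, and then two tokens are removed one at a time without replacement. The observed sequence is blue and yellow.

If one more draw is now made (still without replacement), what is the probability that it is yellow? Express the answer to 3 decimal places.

For each hypothesis, P(data | H) works out to: P(data | jar A) = (4/12)(8/11) = 0.24242; P(data | jar B) = (8/12)(4/11) = 0.24242; P(data | jar C) = (3/8)(5/7) = 0.26786; P(data | jar D) = (5/9)(4/8) = 0.27778.
Weighting by the prior gives 3/13 · 0.24242 = 0.055944, 3/13 · 0.24242 = 0.055944, 4/13 · 0.26786 = 0.082418, 3/13 · 0.27778 = 0.064103; with total 0.25841.
Normalising, the posterior is P(jar A | data) = 0.21649, P(jar B | data) = 0.21649, P(jar C | data) = 0.31894, P(jar D | data) = 0.24807.
So P(yellow next | data) = Σ P(yellow next | H) P(H | data) = (7/10)(0.21649) + (3/10)(0.21649) + (2/3)(0.31894) + (3/7)(0.24807) = 0.53544.

0.535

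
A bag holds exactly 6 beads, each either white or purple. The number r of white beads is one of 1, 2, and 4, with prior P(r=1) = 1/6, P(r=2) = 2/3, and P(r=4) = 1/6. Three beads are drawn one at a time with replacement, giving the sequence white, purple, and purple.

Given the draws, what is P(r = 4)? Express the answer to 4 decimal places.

0.0947

Compute the likelihood of the observed sequence for each case: P(data | r = 1) = (1/6)(5/6)(5/6) = 0.11574; P(data | r = 2) = (2/6)(4/6)(4/6) = 0.14815; P(data | r = 4) = (4/6)(2/6)(2/6) = 0.074074.
Multiplying each by its prior: 1/6 · 0.11574 = 0.01929, 2/3 · 0.14815 = 0.098765, 1/6 · 0.074074 = 0.012346; with total 0.1304.
So P(r = 4 | data) = (0.012346) / (0.1304) = 0.094675.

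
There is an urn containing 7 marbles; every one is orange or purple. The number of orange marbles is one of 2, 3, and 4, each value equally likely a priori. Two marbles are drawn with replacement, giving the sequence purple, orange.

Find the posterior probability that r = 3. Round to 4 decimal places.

The likelihood of the observed sequence under each hypothesis: P(data | r = 2) = (5/7)(2/7) = 10/49; P(data | r = 3) = (4/7)(3/7) = 12/49; P(data | r = 4) = (3/7)(4/7) = 12/49.
Multiplying each by its prior: 1/3 · 10/49 = 10/147, 1/3 · 12/49 = 4/49, 1/3 · 12/49 = 4/49; with total 34/147.
Hence P(r = 3 | data) = (4/49) / (34/147) = 6/17.

0.3529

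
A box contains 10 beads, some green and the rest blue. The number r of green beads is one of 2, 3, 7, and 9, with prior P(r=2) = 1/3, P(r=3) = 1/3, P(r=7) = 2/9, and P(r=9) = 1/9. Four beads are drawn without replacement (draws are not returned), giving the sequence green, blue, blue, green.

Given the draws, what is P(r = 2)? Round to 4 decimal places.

The likelihood of the observed sequence under each hypothesis: P(data | r = 2) = (2/10)(8/9)(7/8)(1/7) = 1/45; P(data | r = 3) = (3/10)(7/9)(6/8)(2/7) = 1/20; P(data | r = 7) = (7/10)(3/9)(2/8)(6/7) = 1/20; P(data | r = 9) = (9/10)(1/9)(0/8) = 0.
Multiplying each by its prior: 1/3 · 1/45 = 1/135, 1/3 · 1/20 = 1/60, 2/9 · 1/20 = 1/90, 1/9 · 0 = 0; with total 19/540.
Hence P(r = 2 | data) = (1/135) / (19/540) = 4/19.

0.2105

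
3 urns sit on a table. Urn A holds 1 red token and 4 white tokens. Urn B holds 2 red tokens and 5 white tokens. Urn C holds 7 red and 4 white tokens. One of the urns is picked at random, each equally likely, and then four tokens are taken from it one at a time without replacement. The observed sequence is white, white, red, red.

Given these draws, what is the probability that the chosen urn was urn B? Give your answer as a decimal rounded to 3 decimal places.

For each hypothesis, P(data | H) works out to: P(data | urn A) = (4/5)(3/4)(1/3)(0/2) = 0; P(data | urn B) = (5/7)(4/6)(2/5)(1/4) = 0.047619; P(data | urn C) = (4/11)(3/10)(7/9)(6/8) = 0.063636.
Weighting by the prior gives 1/3 · 0 = 0, 1/3 · 0.047619 = 0.015873, 1/3 · 0.063636 = 0.021212; with total 0.037085.
Therefore the posterior P(urn B | data) = (0.015873) / (0.037085) = 0.42802.

0.428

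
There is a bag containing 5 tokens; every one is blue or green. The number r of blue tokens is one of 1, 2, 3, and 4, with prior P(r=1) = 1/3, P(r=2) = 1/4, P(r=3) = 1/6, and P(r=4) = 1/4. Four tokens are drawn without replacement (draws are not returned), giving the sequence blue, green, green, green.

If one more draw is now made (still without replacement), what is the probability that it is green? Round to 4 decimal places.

0.7273

For each hypothesis, P(data | H) works out to: P(data | r = 1) = (1/5)(4/4)(3/3)(2/2) = 1/5; P(data | r = 2) = (2/5)(3/4)(2/3)(1/2) = 1/10; P(data | r = 3) = (3/5)(2/4)(1/3)(0/2) = 0; P(data | r = 4) = (4/5)(1/4)(0/3) = 0.
The prior-weighted likelihoods are 1/3 · 1/5 = 1/15, 1/4 · 1/10 = 1/40, 1/6 · 0 = 0, 1/4 · 0 = 0; these sum to 11/120.
The posterior is then P(r = 1 | data) = 8/11, P(r = 2 | data) = 3/11, P(r = 3 | data) = 0, P(r = 4 | data) = 0.
So P(green next | data) = Σ P(green next | H) P(H | data) = (1)(8/11) + (0)(3/11) = 8/11.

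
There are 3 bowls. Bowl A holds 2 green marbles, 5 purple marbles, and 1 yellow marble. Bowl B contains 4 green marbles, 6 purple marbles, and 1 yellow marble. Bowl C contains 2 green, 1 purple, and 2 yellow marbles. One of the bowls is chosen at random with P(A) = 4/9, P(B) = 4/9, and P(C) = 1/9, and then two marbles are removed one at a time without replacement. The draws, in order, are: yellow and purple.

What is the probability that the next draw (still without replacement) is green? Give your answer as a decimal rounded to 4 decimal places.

0.4186

Under each hypothesis, the probability of the observed sequence is: P(data | bowl A) = (1/8)(5/7) = 5/56; P(data | bowl B) = (1/11)(6/10) = 3/55; P(data | bowl C) = (2/5)(1/4) = 1/10.
The prior-weighted likelihoods are 4/9 · 5/56 = 5/126, 4/9 · 3/55 = 4/165, 1/9 · 1/10 = 1/90; these sum to 52/693.
Dividing through by the total gives posterior P(bowl A | data) = 0.52885, P(bowl B | data) = 0.32308, P(bowl C | data) = 0.14808.
Averaging over the posterior, P(green next | data) = (1/3)(0.52885) + (4/9)(0.32308) + (2/3)(0.14808) = 0.41859.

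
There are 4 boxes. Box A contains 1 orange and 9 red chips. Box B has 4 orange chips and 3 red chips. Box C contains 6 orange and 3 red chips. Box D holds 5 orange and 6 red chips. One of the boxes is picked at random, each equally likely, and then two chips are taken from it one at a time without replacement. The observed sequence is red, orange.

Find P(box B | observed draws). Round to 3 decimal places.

Under each hypothesis, the probability of the observed sequence is: P(data | box A) = (9/10)(1/9) = 0.1; P(data | box B) = (3/7)(4/6) = 0.28571; P(data | box C) = (3/9)(6/8) = 0.25; P(data | box D) = (6/11)(5/10) = 0.27273.
The prior-weighted likelihoods are 1/4 · 0.1 = 0.025, 1/4 · 0.28571 = 0.071429, 1/4 · 0.25 = 0.0625, 1/4 · 0.27273 = 0.068182; with total 0.22711.
By Bayes' rule, P(box B | data) = (0.071429) / (0.22711) = 0.31451.

0.315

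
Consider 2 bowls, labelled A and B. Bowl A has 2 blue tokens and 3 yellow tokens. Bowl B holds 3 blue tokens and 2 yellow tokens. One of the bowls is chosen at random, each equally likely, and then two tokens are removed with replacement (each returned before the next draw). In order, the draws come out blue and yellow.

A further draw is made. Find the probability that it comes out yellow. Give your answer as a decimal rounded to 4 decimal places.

0.5000

The likelihood of the observed sequence under each hypothesis: P(data | bowl A) = (2/5)(3/5) = 6/25; P(data | bowl B) = (3/5)(2/5) = 6/25.
Weighting by the prior gives 1/2 · 6/25 = 3/25, 1/2 · 6/25 = 3/25; these sum to 6/25.
Dividing through by the total gives posterior P(bowl A | data) = 1/2, P(bowl B | data) = 1/2.
Averaging over the posterior, P(yellow next | data) = (3/5)(1/2) + (2/5)(1/2) = 1/2.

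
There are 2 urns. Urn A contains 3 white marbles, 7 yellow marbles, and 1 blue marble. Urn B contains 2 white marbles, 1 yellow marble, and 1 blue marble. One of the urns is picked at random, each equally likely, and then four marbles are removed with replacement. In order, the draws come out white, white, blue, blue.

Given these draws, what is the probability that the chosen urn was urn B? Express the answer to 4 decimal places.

For each hypothesis, P(data | H) works out to: P(data | urn A) = (3/11)(3/11)(1/11)(1/11) = 0.00061471; P(data | urn B) = (2/4)(2/4)(1/4)(1/4) = 0.015625.
The prior-weighted likelihoods are 1/2 · 0.00061471 = 0.00030736, 1/2 · 0.015625 = 0.0078125; with total 0.0081199.
Therefore the posterior P(urn B | data) = (0.0078125) / (0.0081199) = 0.96215.

0.9621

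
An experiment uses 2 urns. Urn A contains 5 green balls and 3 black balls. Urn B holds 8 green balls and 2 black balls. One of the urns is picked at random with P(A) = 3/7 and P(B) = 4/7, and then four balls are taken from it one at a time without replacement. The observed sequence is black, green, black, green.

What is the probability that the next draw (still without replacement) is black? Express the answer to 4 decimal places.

The likelihood of the observed sequence under each hypothesis: P(data | urn A) = (3/8)(5/7)(2/6)(4/5) = 0.071429; P(data | urn B) = (2/10)(8/9)(1/8)(7/7) = 0.022222.
Weighting by the prior gives 3/7 · 0.071429 = 0.030612, 4/7 · 0.022222 = 0.012698; with total 0.043311.
Dividing through by the total gives posterior P(urn A | data) = 0.70681, P(urn B | data) = 0.29319.
So P(black next | data) = Σ P(black next | H) P(H | data) = (1/4)(0.70681) + (0)(0.29319) = 0.1767.

0.1767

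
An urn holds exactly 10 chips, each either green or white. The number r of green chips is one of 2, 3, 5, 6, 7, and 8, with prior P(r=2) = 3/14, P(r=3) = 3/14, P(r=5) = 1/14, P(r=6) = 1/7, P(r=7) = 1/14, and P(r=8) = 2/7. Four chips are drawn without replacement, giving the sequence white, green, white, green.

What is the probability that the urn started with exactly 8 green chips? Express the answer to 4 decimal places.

Compute the likelihood of the observed sequence for each case: P(data | r = 2) = (8/10)(2/9)(7/8)(1/7) = 1/45; P(data | r = 3) = (7/10)(3/9)(6/8)(2/7) = 1/20; P(data | r = 5) = (5/10)(5/9)(4/8)(4/7) = 5/63; P(data | r = 6) = (4/10)(6/9)(3/8)(5/7) = 1/14; P(data | r = 7) = (3/10)(7/9)(2/8)(6/7) = 1/20; P(data | r = 8) = (2/10)(8/9)(1/8)(7/7) = 1/45.
Weighting by the prior gives 3/14 · 1/45 = 1/210, 3/14 · 1/20 = 3/280, 1/14 · 5/63 = 5/882, 1/7 · 1/14 = 1/98, 1/14 · 1/20 = 1/280, 2/7 · 1/45 = 2/315; summing to 13/315.
By Bayes' rule, P(r = 8 | data) = (2/315) / (13/315) = 2/13.

0.1538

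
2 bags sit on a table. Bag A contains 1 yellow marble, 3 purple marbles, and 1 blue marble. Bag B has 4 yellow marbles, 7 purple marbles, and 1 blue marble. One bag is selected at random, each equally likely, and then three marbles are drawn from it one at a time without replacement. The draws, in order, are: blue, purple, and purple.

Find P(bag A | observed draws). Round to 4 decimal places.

0.7586

For each hypothesis, P(data | H) works out to: P(data | bag A) = (1/5)(3/4)(2/3) = 1/10; P(data | bag B) = (1/12)(7/11)(6/10) = 7/220.
The prior-weighted likelihoods are 1/2 · 1/10 = 1/20, 1/2 · 7/220 = 7/440; these sum to 29/440.
Therefore the posterior P(bag A | data) = (1/20) / (29/440) = 22/29.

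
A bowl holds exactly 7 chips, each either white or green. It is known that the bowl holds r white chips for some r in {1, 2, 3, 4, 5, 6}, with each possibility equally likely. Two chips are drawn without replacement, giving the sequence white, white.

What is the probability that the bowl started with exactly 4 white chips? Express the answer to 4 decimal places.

For each hypothesis, P(data | H) works out to: P(data | r = 1) = (1/7)(0/6) = 0; P(data | r = 2) = (2/7)(1/6) = 1/21; P(data | r = 3) = (3/7)(2/6) = 1/7; P(data | r = 4) = (4/7)(3/6) = 2/7; P(data | r = 5) = (5/7)(4/6) = 10/21; P(data | r = 6) = (6/7)(5/6) = 5/7.
Weighting by the prior gives 1/6 · 0 = 0, 1/6 · 1/21 = 1/126, 1/6 · 1/7 = 1/42, 1/6 · 2/7 = 1/21, 1/6 · 10/21 = 5/63, 1/6 · 5/7 = 5/42; these sum to 5/18.
So P(r = 4 | data) = (1/21) / (5/18) = 6/35.

0.1714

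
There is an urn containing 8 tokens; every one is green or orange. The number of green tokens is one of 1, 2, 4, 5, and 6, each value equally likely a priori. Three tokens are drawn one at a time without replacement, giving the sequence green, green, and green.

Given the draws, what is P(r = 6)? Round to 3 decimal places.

Under each hypothesis, the probability of the observed sequence is: P(data | r = 1) = (1/8)(0/7) = 0; P(data | r = 2) = (2/8)(1/7)(0/6) = 0; P(data | r = 4) = (4/8)(3/7)(2/6) = 1/14; P(data | r = 5) = (5/8)(4/7)(3/6) = 5/28; P(data | r = 6) = (6/8)(5/7)(4/6) = 5/14.
Weighting by the prior gives 1/5 · 0 = 0, 1/5 · 0 = 0, 1/5 · 1/14 = 1/70, 1/5 · 5/28 = 1/28, 1/5 · 5/14 = 1/14; summing to 17/140.
By Bayes' rule, P(r = 6 | data) = (1/14) / (17/140) = 10/17.

0.588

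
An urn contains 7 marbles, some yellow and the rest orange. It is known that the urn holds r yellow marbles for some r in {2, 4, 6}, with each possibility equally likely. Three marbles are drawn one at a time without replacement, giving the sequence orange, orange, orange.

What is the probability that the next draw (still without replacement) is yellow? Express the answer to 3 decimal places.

Compute the likelihood of the observed sequence for each case: P(data | r = 2) = (5/7)(4/6)(3/5) = 2/7; P(data | r = 4) = (3/7)(2/6)(1/5) = 1/35; P(data | r = 6) = (1/7)(0/6) = 0.
Weighting by the prior gives 1/3 · 2/7 = 2/21, 1/3 · 1/35 = 1/105, 1/3 · 0 = 0; with total 11/105.
The posterior is then P(r = 2 | data) = 10/11, P(r = 4 | data) = 1/11, P(r = 6 | data) = 0.
So P(yellow next | data) = Σ P(yellow next | H) P(H | data) = (1/2)(10/11) + (1)(1/11) = 6/11.

0.545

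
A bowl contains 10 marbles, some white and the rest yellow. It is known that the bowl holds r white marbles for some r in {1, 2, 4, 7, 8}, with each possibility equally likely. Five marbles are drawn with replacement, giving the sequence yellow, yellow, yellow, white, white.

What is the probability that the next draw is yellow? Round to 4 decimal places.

The likelihood of the observed sequence under each hypothesis: P(data | r = 1) = (9/10)(9/10)(9/10)(1/10)(1/10) = 0.00729; P(data | r = 2) = (8/10)(8/10)(8/10)(2/10)(2/10) = 0.02048; P(data | r = 4) = (6/10)(6/10)(6/10)(4/10)(4/10) = 0.03456; P(data | r = 7) = (3/10)(3/10)(3/10)(7/10)(7/10) = 0.01323; P(data | r = 8) = (2/10)(2/10)(2/10)(8/10)(8/10) = 0.00512.
Weighting by the prior gives 1/5 · 0.00729 = 0.001458, 1/5 · 0.02048 = 0.004096, 1/5 · 0.03456 = 0.006912, 1/5 · 0.01323 = 0.002646, 1/5 · 0.00512 = 0.001024; summing to 0.016136.
Normalising, the posterior is P(r = 1 | data) = 0.090357, P(r = 2 | data) = 0.25384, P(r = 4 | data) = 0.42836, P(r = 7 | data) = 0.16398, P(r = 8 | data) = 0.063461.
The predictive probability is P(yellow next | data) = (9/10)(0.090357) + (4/5)(0.25384) + (3/5)(0.42836) + (3/10)(0.16398) + (1/5)(0.063461) = 0.6033.

0.6033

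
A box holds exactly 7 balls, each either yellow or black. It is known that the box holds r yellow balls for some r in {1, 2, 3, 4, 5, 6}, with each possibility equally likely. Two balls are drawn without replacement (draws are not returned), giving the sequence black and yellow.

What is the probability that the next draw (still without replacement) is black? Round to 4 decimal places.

For each hypothesis, P(data | H) works out to: P(data | r = 1) = (6/7)(1/6) = 1/7; P(data | r = 2) = (5/7)(2/6) = 5/21; P(data | r = 3) = (4/7)(3/6) = 2/7; P(data | r = 4) = (3/7)(4/6) = 2/7; P(data | r = 5) = (2/7)(5/6) = 5/21; P(data | r = 6) = (1/7)(6/6) = 1/7.
Weighting by the prior gives 1/6 · 1/7 = 1/42, 1/6 · 5/21 = 5/126, 1/6 · 2/7 = 1/21, 1/6 · 2/7 = 1/21, 1/6 · 5/21 = 5/126, 1/6 · 1/7 = 1/42; these sum to 2/9.
Normalising, the posterior is P(r = 1 | data) = 3/28, P(r = 2 | data) = 5/28, P(r = 3 | data) = 3/14, P(r = 4 | data) = 3/14, P(r = 5 | data) = 5/28, P(r = 6 | data) = 3/28.
The predictive probability is P(black next | data) = (1)(3/28) + (4/5)(5/28) + (3/5)(3/14) + (2/5)(3/14) + (1/5)(5/28) + (0)(3/28) = 1/2.

0.5000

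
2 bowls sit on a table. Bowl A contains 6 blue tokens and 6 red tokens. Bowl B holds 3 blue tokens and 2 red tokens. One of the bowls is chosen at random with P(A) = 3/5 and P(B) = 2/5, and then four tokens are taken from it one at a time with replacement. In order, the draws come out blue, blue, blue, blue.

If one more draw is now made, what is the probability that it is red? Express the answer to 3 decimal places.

Compute the likelihood of the observed sequence for each case: P(data | bowl A) = (6/12)(6/12)(6/12)(6/12) = 0.0625; P(data | bowl B) = (3/5)(3/5)(3/5)(3/5) = 0.1296.
Multiplying each by its prior: 3/5 · 0.0625 = 0.0375, 2/5 · 0.1296 = 0.05184; summing to 0.08934.
Normalising, the posterior is P(bowl A | data) = 0.41974, P(bowl B | data) = 0.58026.
Averaging over the posterior, P(red next | data) = (1/2)(0.41974) + (2/5)(0.58026) = 0.44197.

0.442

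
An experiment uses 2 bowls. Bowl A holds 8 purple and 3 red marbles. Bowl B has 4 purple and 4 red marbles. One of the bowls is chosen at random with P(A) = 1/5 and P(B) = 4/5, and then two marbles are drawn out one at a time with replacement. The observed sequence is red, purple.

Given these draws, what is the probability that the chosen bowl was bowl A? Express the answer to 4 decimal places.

For each hypothesis, P(data | H) works out to: P(data | bowl A) = (3/11)(8/11) = 24/121; P(data | bowl B) = (4/8)(4/8) = 1/4.
Weighting by the prior gives 1/5 · 24/121 = 24/605, 4/5 · 1/4 = 1/5; these sum to 29/121.
Therefore the posterior P(bowl A | data) = (24/605) / (29/121) = 24/145.

0.1655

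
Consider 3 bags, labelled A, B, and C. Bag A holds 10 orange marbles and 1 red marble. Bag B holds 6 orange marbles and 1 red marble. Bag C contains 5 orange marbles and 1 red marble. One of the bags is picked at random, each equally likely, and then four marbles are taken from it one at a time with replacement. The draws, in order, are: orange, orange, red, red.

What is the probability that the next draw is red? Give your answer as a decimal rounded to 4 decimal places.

For each hypothesis, P(data | H) works out to: P(data | bag A) = (10/11)(10/11)(1/11)(1/11) = 0.0068301; P(data | bag B) = (6/7)(6/7)(1/7)(1/7) = 0.014994; P(data | bag C) = (5/6)(5/6)(1/6)(1/6) = 0.01929.
Weighting by the prior gives 1/3 · 0.0068301 = 0.0022767, 1/3 · 0.014994 = 0.0049979, 1/3 · 0.01929 = 0.00643; summing to 0.013705.
The posterior is then P(bag A | data) = 0.16613, P(bag B | data) = 0.36469, P(bag C | data) = 0.46919.
Averaging over the posterior, P(red next | data) = (1/11)(0.16613) + (1/7)(0.36469) + (1/6)(0.46919) = 0.1454.

0.1454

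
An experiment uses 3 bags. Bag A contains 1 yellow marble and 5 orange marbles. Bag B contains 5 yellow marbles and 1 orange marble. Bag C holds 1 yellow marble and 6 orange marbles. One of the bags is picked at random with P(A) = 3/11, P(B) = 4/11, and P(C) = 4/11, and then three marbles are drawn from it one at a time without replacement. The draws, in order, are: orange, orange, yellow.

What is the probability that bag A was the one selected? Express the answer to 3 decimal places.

The likelihood of the observed sequence under each hypothesis: P(data | bag A) = (5/6)(4/5)(1/4) = 1/6; P(data | bag B) = (1/6)(0/5) = 0; P(data | bag C) = (6/7)(5/6)(1/5) = 1/7.
The prior-weighted likelihoods are 3/11 · 1/6 = 1/22, 4/11 · 0 = 0, 4/11 · 1/7 = 4/77; summing to 15/154.
By Bayes' rule, P(bag A | data) = (1/22) / (15/154) = 7/15.

0.467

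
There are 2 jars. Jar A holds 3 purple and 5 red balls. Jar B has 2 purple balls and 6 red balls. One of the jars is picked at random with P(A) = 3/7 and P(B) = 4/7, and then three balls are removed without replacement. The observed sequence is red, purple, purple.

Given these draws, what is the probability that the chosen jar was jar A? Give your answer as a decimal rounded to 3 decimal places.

Compute the likelihood of the observed sequence for each case: P(data | jar A) = (5/8)(3/7)(2/6) = 5/56; P(data | jar B) = (6/8)(2/7)(1/6) = 1/28.
Weighting by the prior gives 3/7 · 5/56 = 15/392, 4/7 · 1/28 = 1/49; these sum to 23/392.
Therefore the posterior P(jar A | data) = (15/392) / (23/392) = 15/23.

0.652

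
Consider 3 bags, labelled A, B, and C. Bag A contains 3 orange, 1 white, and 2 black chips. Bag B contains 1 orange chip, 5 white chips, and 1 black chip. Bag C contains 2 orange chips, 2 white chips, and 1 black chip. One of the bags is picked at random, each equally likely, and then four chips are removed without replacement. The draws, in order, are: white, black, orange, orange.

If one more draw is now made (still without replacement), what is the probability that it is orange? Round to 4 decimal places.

0.2500

For each hypothesis, P(data | H) works out to: P(data | bag A) = (1/6)(2/5)(3/4)(2/3) = 1/30; P(data | bag B) = (5/7)(1/6)(1/5)(0/4) = 0; P(data | bag C) = (2/5)(1/4)(2/3)(1/2) = 1/30.
Multiplying each by its prior: 1/3 · 1/30 = 1/90, 1/3 · 0 = 0, 1/3 · 1/30 = 1/90; summing to 1/45.
The posterior is then P(bag A | data) = 1/2, P(bag B | data) = 0, P(bag C | data) = 1/2.
Averaging over the posterior, P(orange next | data) = (1/2)(1/2) + (0)(1/2) = 1/4.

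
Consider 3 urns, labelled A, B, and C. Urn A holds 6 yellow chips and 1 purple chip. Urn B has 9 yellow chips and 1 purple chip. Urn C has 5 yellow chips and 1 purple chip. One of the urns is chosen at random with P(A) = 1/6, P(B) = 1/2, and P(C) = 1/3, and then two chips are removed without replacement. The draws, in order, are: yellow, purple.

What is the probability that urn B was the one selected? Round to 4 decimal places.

0.3865

Under each hypothesis, the probability of the observed sequence is: P(data | urn A) = (6/7)(1/6) = 0.14286; P(data | urn B) = (9/10)(1/9) = 0.1; P(data | urn C) = (5/6)(1/5) = 0.16667.
The prior-weighted likelihoods are 1/6 · 0.14286 = 0.02381, 1/2 · 0.1 = 0.05, 1/3 · 0.16667 = 0.055556; these sum to 0.12937.
So P(urn B | data) = (0.05) / (0.12937) = 0.3865.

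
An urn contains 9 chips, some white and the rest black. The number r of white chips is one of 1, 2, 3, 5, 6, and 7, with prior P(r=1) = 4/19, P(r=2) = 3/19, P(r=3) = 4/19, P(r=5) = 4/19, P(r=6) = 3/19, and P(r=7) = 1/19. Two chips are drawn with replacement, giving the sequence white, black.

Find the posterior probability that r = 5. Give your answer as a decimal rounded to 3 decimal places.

Under each hypothesis, the probability of the observed sequence is: P(data | r = 1) = (1/9)(8/9) = 0.098765; P(data | r = 2) = (2/9)(7/9) = 0.17284; P(data | r = 3) = (3/9)(6/9) = 0.22222; P(data | r = 5) = (5/9)(4/9) = 0.24691; P(data | r = 6) = (6/9)(3/9) = 0.22222; P(data | r = 7) = (7/9)(2/9) = 0.17284.
Weighting by the prior gives 4/19 · 0.098765 = 0.020793, 3/19 · 0.17284 = 0.02729, 4/19 · 0.22222 = 0.046784, 4/19 · 0.24691 = 0.051982, 3/19 · 0.22222 = 0.035088, 1/19 · 0.17284 = 0.0090968; with total 0.19103.
By Bayes' rule, P(r = 5 | data) = (0.051982) / (0.19103) = 0.27211.

0.272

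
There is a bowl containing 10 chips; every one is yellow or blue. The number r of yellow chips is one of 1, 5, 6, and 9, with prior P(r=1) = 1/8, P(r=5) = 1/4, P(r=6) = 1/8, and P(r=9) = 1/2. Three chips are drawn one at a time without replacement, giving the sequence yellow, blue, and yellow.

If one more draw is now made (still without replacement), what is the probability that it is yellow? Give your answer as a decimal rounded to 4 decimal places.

0.7274

For each hypothesis, P(data | H) works out to: P(data | r = 1) = (1/10)(9/9)(0/8) = 0; P(data | r = 5) = (5/10)(5/9)(4/8) = 5/36; P(data | r = 6) = (6/10)(4/9)(5/8) = 1/6; P(data | r = 9) = (9/10)(1/9)(8/8) = 1/10.
Weighting by the prior gives 1/8 · 0 = 0, 1/4 · 5/36 = 5/144, 1/8 · 1/6 = 1/48, 1/2 · 1/10 = 1/20; with total 19/180.
Normalising, the posterior is P(r = 1 | data) = 0, P(r = 5 | data) = 25/76, P(r = 6 | data) = 15/76, P(r = 9 | data) = 9/19.
Averaging over the posterior, P(yellow next | data) = (3/7)(25/76) + (4/7)(15/76) + (1)(9/19) = 387/532.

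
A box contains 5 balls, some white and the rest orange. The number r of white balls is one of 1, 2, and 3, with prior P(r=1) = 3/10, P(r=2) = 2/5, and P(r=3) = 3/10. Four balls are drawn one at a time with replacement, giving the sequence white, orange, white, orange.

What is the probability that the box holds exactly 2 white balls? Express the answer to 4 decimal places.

0.4800

Under each hypothesis, the probability of the observed sequence is: P(data | r = 1) = (1/5)(4/5)(1/5)(4/5) = 0.0256; P(data | r = 2) = (2/5)(3/5)(2/5)(3/5) = 0.0576; P(data | r = 3) = (3/5)(2/5)(3/5)(2/5) = 0.0576.
Multiplying each by its prior: 3/10 · 0.0256 = 0.00768, 2/5 · 0.0576 = 0.02304, 3/10 · 0.0576 = 0.01728; these sum to 0.048.
By Bayes' rule, P(r = 2 | data) = (0.02304) / (0.048) = 0.48.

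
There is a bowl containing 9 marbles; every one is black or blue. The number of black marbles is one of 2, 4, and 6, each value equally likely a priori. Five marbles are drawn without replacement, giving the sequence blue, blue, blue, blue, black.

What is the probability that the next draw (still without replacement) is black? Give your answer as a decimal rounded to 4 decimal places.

The likelihood of the observed sequence under each hypothesis: P(data | r = 2) = (7/9)(6/8)(5/7)(4/6)(2/5) = 1/9; P(data | r = 4) = (5/9)(4/8)(3/7)(2/6)(4/5) = 2/63; P(data | r = 6) = (3/9)(2/8)(1/7)(0/6) = 0.
Weighting by the prior gives 1/3 · 1/9 = 1/27, 1/3 · 2/63 = 2/189, 1/3 · 0 = 0; these sum to 1/21.
Dividing through by the total gives posterior P(r = 2 | data) = 7/9, P(r = 4 | data) = 2/9, P(r = 6 | data) = 0.
So P(black next | data) = Σ P(black next | H) P(H | data) = (1/4)(7/9) + (3/4)(2/9) = 13/36.

0.3611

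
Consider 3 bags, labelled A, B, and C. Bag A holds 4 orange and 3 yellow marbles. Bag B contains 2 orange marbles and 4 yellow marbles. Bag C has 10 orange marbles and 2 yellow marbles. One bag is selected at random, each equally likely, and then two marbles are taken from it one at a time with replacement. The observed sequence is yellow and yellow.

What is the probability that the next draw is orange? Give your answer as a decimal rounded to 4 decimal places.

For each hypothesis, P(data | H) works out to: P(data | bag A) = (3/7)(3/7) = 0.18367; P(data | bag B) = (4/6)(4/6) = 0.44444; P(data | bag C) = (2/12)(2/12) = 0.027778.
The prior-weighted likelihoods are 1/3 · 0.18367 = 0.061224, 1/3 · 0.44444 = 0.14815, 1/3 · 0.027778 = 0.0092593; with total 0.21863.
Dividing through by the total gives posterior P(bag A | data) = 0.28003, P(bag B | data) = 0.67761, P(bag C | data) = 0.042351.
Averaging over the posterior, P(orange next | data) = (4/7)(0.28003) + (1/3)(0.67761) + (5/6)(0.042351) = 0.42118.

0.4212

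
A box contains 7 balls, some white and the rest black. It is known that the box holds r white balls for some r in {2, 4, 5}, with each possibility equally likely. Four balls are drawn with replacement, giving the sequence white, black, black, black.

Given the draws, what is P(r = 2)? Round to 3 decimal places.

0.628

Under each hypothesis, the probability of the observed sequence is: P(data | r = 2) = (2/7)(5/7)(5/7)(5/7) = 0.10412; P(data | r = 4) = (4/7)(3/7)(3/7)(3/7) = 0.044981; P(data | r = 5) = (5/7)(2/7)(2/7)(2/7) = 0.01666.
Multiplying each by its prior: 1/3 · 0.10412 = 0.034708, 1/3 · 0.044981 = 0.014994, 1/3 · 0.01666 = 0.0055532; summing to 0.055255.
By Bayes' rule, P(r = 2 | data) = (0.034708) / (0.055255) = 0.62814.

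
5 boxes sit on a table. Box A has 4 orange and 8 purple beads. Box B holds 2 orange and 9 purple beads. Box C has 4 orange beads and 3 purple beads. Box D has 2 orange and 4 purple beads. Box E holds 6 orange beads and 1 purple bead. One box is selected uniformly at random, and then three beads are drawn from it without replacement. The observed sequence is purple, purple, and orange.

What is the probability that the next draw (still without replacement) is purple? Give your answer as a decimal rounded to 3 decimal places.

The likelihood of the observed sequence under each hypothesis: P(data | box A) = (8/12)(7/11)(4/10) = 0.1697; P(data | box B) = (9/11)(8/10)(2/9) = 0.14545; P(data | box C) = (3/7)(2/6)(4/5) = 0.11429; P(data | box D) = (4/6)(3/5)(2/4) = 0.2; P(data | box E) = (1/7)(0/6) = 0.
Multiplying each by its prior: 1/5 · 0.1697 = 0.033939, 1/5 · 0.14545 = 0.029091, 1/5 · 0.11429 = 0.022857, 1/5 · 0.2 = 0.04, 1/5 · 0 = 0; these sum to 0.12589.
Dividing through by the total gives posterior P(box A | data) = 0.2696, P(box B | data) = 0.23109, P(box C | data) = 0.18157, P(box D | data) = 0.31774, P(box E | data) = 0.
So P(purple next | data) = Σ P(purple next | H) P(H | data) = (2/3)(0.2696) + (7/8)(0.23109) + (1/4)(0.18157) + (2/3)(0.31774) = 0.63916.

0.639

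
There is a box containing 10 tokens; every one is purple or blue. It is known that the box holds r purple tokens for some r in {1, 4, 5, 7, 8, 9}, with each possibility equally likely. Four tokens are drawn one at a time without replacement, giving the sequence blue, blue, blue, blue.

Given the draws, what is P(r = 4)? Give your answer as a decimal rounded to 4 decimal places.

0.1027

Under each hypothesis, the probability of the observed sequence is: P(data | r = 1) = (9/10)(8/9)(7/8)(6/7) = 3/5; P(data | r = 4) = (6/10)(5/9)(4/8)(3/7) = 1/14; P(data | r = 5) = (5/10)(4/9)(3/8)(2/7) = 1/42; P(data | r = 7) = (3/10)(2/9)(1/8)(0/7) = 0; P(data | r = 8) = (2/10)(1/9)(0/8) = 0; P(data | r = 9) = (1/10)(0/9) = 0.
Weighting by the prior gives 1/6 · 3/5 = 1/10, 1/6 · 1/14 = 1/84, 1/6 · 1/42 = 1/252, 1/6 · 0 = 0, 1/6 · 0 = 0, 1/6 · 0 = 0; these sum to 73/630.
Therefore the posterior P(r = 4 | data) = (1/84) / (73/630) = 15/146.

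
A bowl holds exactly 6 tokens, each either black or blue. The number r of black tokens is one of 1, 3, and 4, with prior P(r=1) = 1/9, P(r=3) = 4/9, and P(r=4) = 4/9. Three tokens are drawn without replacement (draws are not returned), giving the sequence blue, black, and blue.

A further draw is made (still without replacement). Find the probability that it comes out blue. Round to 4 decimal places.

Under each hypothesis, the probability of the observed sequence is: P(data | r = 1) = (5/6)(1/5)(4/4) = 1/6; P(data | r = 3) = (3/6)(3/5)(2/4) = 3/20; P(data | r = 4) = (2/6)(4/5)(1/4) = 1/15.
The prior-weighted likelihoods are 1/9 · 1/6 = 1/54, 4/9 · 3/20 = 1/15, 4/9 · 1/15 = 4/135; summing to 31/270.
Normalising, the posterior is P(r = 1 | data) = 5/31, P(r = 3 | data) = 18/31, P(r = 4 | data) = 8/31.
Averaging over the posterior, P(blue next | data) = (1)(5/31) + (1/3)(18/31) + (0)(8/31) = 11/31.

0.3548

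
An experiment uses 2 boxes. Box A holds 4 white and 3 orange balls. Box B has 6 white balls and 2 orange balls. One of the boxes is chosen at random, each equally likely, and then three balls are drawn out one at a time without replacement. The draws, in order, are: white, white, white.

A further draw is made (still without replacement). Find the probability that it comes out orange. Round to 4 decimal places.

0.4848

The likelihood of the observed sequence under each hypothesis: P(data | box A) = (4/7)(3/6)(2/5) = 4/35; P(data | box B) = (6/8)(5/7)(4/6) = 5/14.
Multiplying each by its prior: 1/2 · 4/35 = 2/35, 1/2 · 5/14 = 5/28; summing to 33/140.
Normalising, the posterior is P(box A | data) = 8/33, P(box B | data) = 25/33.
So P(orange next | data) = Σ P(orange next | H) P(H | data) = (3/4)(8/33) + (2/5)(25/33) = 16/33.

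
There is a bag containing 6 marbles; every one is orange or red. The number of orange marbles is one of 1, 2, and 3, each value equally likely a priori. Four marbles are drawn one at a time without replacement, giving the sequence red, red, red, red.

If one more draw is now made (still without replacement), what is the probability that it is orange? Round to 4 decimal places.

For each hypothesis, P(data | H) works out to: P(data | r = 1) = (5/6)(4/5)(3/4)(2/3) = 1/3; P(data | r = 2) = (4/6)(3/5)(2/4)(1/3) = 1/15; P(data | r = 3) = (3/6)(2/5)(1/4)(0/3) = 0.
The prior-weighted likelihoods are 1/3 · 1/3 = 1/9, 1/3 · 1/15 = 1/45, 1/3 · 0 = 0; summing to 2/15.
The posterior is then P(r = 1 | data) = 5/6, P(r = 2 | data) = 1/6, P(r = 3 | data) = 0.
So P(orange next | data) = Σ P(orange next | H) P(H | data) = (1/2)(5/6) + (1)(1/6) = 7/12.

0.5833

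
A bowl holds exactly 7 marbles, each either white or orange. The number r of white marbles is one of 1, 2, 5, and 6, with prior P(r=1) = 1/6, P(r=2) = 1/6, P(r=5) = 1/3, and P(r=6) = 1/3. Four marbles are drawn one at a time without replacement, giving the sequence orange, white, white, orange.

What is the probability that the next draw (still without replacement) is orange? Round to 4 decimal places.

For each hypothesis, P(data | H) works out to: P(data | r = 1) = (6/7)(1/6)(0/5) = 0; P(data | r = 2) = (5/7)(2/6)(1/5)(4/4) = 1/21; P(data | r = 5) = (2/7)(5/6)(4/5)(1/4) = 1/21; P(data | r = 6) = (1/7)(6/6)(5/5)(0/4) = 0.
Weighting by the prior gives 1/6 · 0 = 0, 1/6 · 1/21 = 1/126, 1/3 · 1/21 = 1/63, 1/3 · 0 = 0; with total 1/42.
The posterior is then P(r = 1 | data) = 0, P(r = 2 | data) = 1/3, P(r = 5 | data) = 2/3, P(r = 6 | data) = 0.
Averaging over the posterior, P(orange next | data) = (1)(1/3) + (0)(2/3) = 1/3.

0.3333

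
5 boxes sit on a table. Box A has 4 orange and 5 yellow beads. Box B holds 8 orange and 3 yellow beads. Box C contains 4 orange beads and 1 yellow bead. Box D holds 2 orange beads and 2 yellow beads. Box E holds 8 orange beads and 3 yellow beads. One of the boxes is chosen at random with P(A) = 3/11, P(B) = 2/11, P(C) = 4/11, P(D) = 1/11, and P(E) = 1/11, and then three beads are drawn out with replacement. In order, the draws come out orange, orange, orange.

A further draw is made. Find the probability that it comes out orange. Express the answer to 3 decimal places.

0.740

Under each hypothesis, the probability of the observed sequence is: P(data | box A) = (4/9)(4/9)(4/9) = 0.087791; P(data | box B) = (8/11)(8/11)(8/11) = 0.38467; P(data | box C) = (4/5)(4/5)(4/5) = 0.512; P(data | box D) = (2/4)(2/4)(2/4) = 0.125; P(data | box E) = (8/11)(8/11)(8/11) = 0.38467.
The prior-weighted likelihoods are 3/11 · 0.087791 = 0.023943, 2/11 · 0.38467 = 0.069941, 4/11 · 0.512 = 0.18618, 1/11 · 0.125 = 0.011364, 1/11 · 0.38467 = 0.03497; with total 0.3264.
The posterior is then P(box A | data) = 0.073355, P(box B | data) = 0.21428, P(box C | data) = 0.57041, P(box D | data) = 0.034815, P(box E | data) = 0.10714.
The predictive probability is P(orange next | data) = (4/9)(0.073355) + (8/11)(0.21428) + (4/5)(0.57041) + (1/2)(0.034815) + (8/11)(0.10714) = 0.7401.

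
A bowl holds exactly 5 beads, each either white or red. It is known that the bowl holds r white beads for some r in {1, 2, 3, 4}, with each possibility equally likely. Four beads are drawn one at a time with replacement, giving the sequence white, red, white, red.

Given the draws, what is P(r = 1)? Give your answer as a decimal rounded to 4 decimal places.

0.1538

For each hypothesis, P(data | H) works out to: P(data | r = 1) = (1/5)(4/5)(1/5)(4/5) = 16/625; P(data | r = 2) = (2/5)(3/5)(2/5)(3/5) = 36/625; P(data | r = 3) = (3/5)(2/5)(3/5)(2/5) = 36/625; P(data | r = 4) = (4/5)(1/5)(4/5)(1/5) = 16/625.
The prior-weighted likelihoods are 1/4 · 16/625 = 4/625, 1/4 · 36/625 = 9/625, 1/4 · 36/625 = 9/625, 1/4 · 16/625 = 4/625; with total 26/625.
So P(r = 1 | data) = (4/625) / (26/625) = 2/13.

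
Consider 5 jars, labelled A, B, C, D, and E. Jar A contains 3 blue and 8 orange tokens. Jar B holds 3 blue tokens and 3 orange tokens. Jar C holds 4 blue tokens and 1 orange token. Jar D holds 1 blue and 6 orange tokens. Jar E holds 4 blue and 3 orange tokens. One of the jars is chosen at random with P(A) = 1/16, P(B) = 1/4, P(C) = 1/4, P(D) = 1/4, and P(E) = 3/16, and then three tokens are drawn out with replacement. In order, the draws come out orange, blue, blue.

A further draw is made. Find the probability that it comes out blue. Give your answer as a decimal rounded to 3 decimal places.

0.594

Under each hypothesis, the probability of the observed sequence is: P(data | jar A) = (8/11)(3/11)(3/11) = 0.054095; P(data | jar B) = (3/6)(3/6)(3/6) = 0.125; P(data | jar C) = (1/5)(4/5)(4/5) = 0.128; P(data | jar D) = (6/7)(1/7)(1/7) = 0.017493; P(data | jar E) = (3/7)(4/7)(4/7) = 0.13994.
The prior-weighted likelihoods are 1/16 · 0.054095 = 0.0033809, 1/4 · 0.125 = 0.03125, 1/4 · 0.128 = 0.032, 1/4 · 0.017493 = 0.0043732, 3/16 · 0.13994 = 0.026239; these sum to 0.097243.
Normalising, the posterior is P(jar A | data) = 0.034768, P(jar B | data) = 0.32136, P(jar C | data) = 0.32907, P(jar D | data) = 0.044972, P(jar E | data) = 0.26983.
The predictive probability is P(blue next | data) = (3/11)(0.034768) + (1/2)(0.32136) + (4/5)(0.32907) + (1/7)(0.044972) + (4/7)(0.26983) = 0.59403.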